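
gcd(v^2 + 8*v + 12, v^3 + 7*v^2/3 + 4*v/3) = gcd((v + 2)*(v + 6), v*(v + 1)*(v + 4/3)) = 1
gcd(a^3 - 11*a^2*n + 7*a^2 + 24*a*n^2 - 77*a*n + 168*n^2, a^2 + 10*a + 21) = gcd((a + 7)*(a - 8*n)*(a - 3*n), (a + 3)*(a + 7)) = a + 7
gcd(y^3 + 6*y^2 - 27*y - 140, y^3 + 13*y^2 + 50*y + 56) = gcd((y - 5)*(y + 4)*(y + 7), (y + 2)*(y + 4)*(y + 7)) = y^2 + 11*y + 28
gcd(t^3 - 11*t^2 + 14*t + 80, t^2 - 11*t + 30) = t - 5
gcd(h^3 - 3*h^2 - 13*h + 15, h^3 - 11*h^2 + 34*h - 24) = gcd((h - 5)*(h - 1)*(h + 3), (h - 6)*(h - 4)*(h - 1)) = h - 1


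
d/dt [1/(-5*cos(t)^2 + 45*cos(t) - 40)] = (9 - 2*cos(t))*sin(t)/(5*(cos(t)^2 - 9*cos(t) + 8)^2)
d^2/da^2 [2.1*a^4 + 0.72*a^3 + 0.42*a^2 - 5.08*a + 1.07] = 25.2*a^2 + 4.32*a + 0.84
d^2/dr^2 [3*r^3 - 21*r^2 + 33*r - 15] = 18*r - 42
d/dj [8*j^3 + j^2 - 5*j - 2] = 24*j^2 + 2*j - 5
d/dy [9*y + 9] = 9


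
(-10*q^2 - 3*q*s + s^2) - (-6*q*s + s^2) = -10*q^2 + 3*q*s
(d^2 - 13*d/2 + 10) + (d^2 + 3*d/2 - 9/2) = 2*d^2 - 5*d + 11/2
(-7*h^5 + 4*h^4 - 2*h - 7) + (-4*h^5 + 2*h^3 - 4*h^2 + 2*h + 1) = -11*h^5 + 4*h^4 + 2*h^3 - 4*h^2 - 6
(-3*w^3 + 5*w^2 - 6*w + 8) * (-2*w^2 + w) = 6*w^5 - 13*w^4 + 17*w^3 - 22*w^2 + 8*w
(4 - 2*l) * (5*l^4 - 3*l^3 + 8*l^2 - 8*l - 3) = -10*l^5 + 26*l^4 - 28*l^3 + 48*l^2 - 26*l - 12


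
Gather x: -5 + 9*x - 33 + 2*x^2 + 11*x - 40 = 2*x^2 + 20*x - 78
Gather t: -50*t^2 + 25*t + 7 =-50*t^2 + 25*t + 7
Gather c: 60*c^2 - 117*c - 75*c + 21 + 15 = 60*c^2 - 192*c + 36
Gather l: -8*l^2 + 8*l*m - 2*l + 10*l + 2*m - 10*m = -8*l^2 + l*(8*m + 8) - 8*m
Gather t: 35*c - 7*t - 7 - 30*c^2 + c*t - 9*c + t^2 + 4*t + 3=-30*c^2 + 26*c + t^2 + t*(c - 3) - 4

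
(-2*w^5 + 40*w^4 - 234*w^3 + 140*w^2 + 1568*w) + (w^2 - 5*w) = -2*w^5 + 40*w^4 - 234*w^3 + 141*w^2 + 1563*w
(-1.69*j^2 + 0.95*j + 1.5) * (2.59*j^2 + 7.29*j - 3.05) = -4.3771*j^4 - 9.8596*j^3 + 15.965*j^2 + 8.0375*j - 4.575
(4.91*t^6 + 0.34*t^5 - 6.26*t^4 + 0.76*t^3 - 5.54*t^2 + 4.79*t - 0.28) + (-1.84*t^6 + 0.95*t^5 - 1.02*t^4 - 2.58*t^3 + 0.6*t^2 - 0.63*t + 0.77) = 3.07*t^6 + 1.29*t^5 - 7.28*t^4 - 1.82*t^3 - 4.94*t^2 + 4.16*t + 0.49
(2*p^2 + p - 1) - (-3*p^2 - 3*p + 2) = 5*p^2 + 4*p - 3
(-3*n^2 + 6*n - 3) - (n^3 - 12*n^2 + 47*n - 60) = -n^3 + 9*n^2 - 41*n + 57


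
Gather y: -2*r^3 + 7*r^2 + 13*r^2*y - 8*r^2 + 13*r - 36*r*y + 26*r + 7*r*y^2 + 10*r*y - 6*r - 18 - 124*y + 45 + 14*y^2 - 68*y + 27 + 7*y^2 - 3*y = -2*r^3 - r^2 + 33*r + y^2*(7*r + 21) + y*(13*r^2 - 26*r - 195) + 54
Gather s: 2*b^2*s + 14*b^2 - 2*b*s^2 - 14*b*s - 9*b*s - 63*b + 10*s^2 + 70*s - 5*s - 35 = 14*b^2 - 63*b + s^2*(10 - 2*b) + s*(2*b^2 - 23*b + 65) - 35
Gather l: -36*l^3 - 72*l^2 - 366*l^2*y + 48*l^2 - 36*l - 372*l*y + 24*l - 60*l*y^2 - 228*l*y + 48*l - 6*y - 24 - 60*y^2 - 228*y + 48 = -36*l^3 + l^2*(-366*y - 24) + l*(-60*y^2 - 600*y + 36) - 60*y^2 - 234*y + 24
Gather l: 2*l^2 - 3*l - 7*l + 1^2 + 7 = 2*l^2 - 10*l + 8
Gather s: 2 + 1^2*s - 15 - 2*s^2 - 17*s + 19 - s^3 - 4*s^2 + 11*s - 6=-s^3 - 6*s^2 - 5*s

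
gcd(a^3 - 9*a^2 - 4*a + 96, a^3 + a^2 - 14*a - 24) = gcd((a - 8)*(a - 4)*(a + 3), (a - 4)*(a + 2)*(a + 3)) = a^2 - a - 12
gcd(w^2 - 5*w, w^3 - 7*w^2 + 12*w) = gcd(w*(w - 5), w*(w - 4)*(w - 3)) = w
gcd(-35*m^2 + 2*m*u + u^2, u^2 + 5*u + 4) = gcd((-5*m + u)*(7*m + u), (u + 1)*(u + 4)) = 1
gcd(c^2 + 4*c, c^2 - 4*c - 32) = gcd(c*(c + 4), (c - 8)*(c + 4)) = c + 4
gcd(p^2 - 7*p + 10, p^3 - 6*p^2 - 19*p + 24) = 1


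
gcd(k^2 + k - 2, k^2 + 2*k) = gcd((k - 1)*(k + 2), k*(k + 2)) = k + 2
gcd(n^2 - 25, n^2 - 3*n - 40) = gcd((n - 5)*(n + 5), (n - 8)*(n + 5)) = n + 5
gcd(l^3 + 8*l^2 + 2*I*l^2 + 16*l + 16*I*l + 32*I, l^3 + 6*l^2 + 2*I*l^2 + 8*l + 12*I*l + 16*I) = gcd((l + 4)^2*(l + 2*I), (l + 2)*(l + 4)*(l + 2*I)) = l^2 + l*(4 + 2*I) + 8*I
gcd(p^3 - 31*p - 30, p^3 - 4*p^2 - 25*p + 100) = p + 5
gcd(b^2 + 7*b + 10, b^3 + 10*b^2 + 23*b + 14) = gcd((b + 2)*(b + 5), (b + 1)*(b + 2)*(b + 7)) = b + 2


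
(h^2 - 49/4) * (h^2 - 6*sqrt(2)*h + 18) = h^4 - 6*sqrt(2)*h^3 + 23*h^2/4 + 147*sqrt(2)*h/2 - 441/2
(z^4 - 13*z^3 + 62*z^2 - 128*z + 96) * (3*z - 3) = 3*z^5 - 42*z^4 + 225*z^3 - 570*z^2 + 672*z - 288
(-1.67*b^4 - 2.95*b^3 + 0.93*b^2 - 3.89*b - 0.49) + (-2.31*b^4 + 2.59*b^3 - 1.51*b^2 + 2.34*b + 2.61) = -3.98*b^4 - 0.36*b^3 - 0.58*b^2 - 1.55*b + 2.12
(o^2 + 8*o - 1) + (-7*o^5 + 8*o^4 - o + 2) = -7*o^5 + 8*o^4 + o^2 + 7*o + 1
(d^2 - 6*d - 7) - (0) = d^2 - 6*d - 7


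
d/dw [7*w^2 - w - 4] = 14*w - 1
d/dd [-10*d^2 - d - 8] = -20*d - 1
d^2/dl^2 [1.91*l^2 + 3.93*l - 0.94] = 3.82000000000000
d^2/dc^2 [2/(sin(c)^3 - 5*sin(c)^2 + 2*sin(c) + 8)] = 2*(-9*sin(c)^5 + 64*sin(c)^4 - 156*sin(c)^3 + 178*sin(c)^2 - 180*sin(c) + 88)/((sin(c) - 4)^3*(sin(c) - 2)^3*(sin(c) + 1)^2)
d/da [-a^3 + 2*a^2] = a*(4 - 3*a)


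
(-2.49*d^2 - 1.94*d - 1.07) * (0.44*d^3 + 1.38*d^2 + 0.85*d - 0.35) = -1.0956*d^5 - 4.2898*d^4 - 5.2645*d^3 - 2.2541*d^2 - 0.2305*d + 0.3745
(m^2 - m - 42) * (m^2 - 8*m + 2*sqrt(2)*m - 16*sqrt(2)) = m^4 - 9*m^3 + 2*sqrt(2)*m^3 - 34*m^2 - 18*sqrt(2)*m^2 - 68*sqrt(2)*m + 336*m + 672*sqrt(2)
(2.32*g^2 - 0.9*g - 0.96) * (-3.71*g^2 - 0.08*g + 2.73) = -8.6072*g^4 + 3.1534*g^3 + 9.9672*g^2 - 2.3802*g - 2.6208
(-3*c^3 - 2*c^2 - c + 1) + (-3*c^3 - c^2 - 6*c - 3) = -6*c^3 - 3*c^2 - 7*c - 2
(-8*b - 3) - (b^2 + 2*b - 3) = -b^2 - 10*b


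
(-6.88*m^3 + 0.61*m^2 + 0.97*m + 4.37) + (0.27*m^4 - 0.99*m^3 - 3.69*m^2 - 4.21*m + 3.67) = 0.27*m^4 - 7.87*m^3 - 3.08*m^2 - 3.24*m + 8.04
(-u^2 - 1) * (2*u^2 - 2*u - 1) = -2*u^4 + 2*u^3 - u^2 + 2*u + 1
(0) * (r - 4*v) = 0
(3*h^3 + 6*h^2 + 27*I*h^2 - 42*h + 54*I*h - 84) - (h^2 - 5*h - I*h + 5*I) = 3*h^3 + 5*h^2 + 27*I*h^2 - 37*h + 55*I*h - 84 - 5*I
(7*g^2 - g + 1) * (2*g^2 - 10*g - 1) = 14*g^4 - 72*g^3 + 5*g^2 - 9*g - 1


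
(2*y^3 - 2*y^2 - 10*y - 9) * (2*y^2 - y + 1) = 4*y^5 - 6*y^4 - 16*y^3 - 10*y^2 - y - 9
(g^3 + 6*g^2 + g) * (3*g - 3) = 3*g^4 + 15*g^3 - 15*g^2 - 3*g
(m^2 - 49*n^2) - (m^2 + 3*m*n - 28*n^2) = -3*m*n - 21*n^2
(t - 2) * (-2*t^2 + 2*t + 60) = -2*t^3 + 6*t^2 + 56*t - 120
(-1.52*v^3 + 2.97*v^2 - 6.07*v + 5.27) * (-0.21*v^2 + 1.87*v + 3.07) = 0.3192*v^5 - 3.4661*v^4 + 2.1622*v^3 - 3.3397*v^2 - 8.78*v + 16.1789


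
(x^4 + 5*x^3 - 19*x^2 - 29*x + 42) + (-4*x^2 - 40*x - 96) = x^4 + 5*x^3 - 23*x^2 - 69*x - 54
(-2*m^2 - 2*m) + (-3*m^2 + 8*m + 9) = -5*m^2 + 6*m + 9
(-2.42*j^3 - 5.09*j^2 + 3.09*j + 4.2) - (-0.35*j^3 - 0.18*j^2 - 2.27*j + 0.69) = -2.07*j^3 - 4.91*j^2 + 5.36*j + 3.51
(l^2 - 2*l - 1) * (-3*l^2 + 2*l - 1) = -3*l^4 + 8*l^3 - 2*l^2 + 1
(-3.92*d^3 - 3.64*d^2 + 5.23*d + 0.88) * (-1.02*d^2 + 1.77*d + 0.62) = 3.9984*d^5 - 3.2256*d^4 - 14.2078*d^3 + 6.1027*d^2 + 4.8002*d + 0.5456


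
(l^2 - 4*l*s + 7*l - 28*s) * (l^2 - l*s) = l^4 - 5*l^3*s + 7*l^3 + 4*l^2*s^2 - 35*l^2*s + 28*l*s^2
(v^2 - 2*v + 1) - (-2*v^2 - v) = 3*v^2 - v + 1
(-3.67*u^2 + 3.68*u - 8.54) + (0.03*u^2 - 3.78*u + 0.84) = -3.64*u^2 - 0.0999999999999996*u - 7.7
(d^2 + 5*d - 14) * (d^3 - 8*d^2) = d^5 - 3*d^4 - 54*d^3 + 112*d^2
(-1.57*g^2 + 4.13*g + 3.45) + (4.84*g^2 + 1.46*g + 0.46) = 3.27*g^2 + 5.59*g + 3.91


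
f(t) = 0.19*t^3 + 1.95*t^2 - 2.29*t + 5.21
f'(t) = 0.57*t^2 + 3.9*t - 2.29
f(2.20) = 11.63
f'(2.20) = 9.05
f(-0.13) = 5.54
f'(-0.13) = -2.79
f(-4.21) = 35.24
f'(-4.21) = -8.61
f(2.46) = 14.21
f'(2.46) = 10.75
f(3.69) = 32.86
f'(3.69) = 19.86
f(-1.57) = 12.88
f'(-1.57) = -7.01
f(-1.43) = 11.92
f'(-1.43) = -6.70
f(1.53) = 6.95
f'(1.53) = 5.01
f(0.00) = 5.21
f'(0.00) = -2.29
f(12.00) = 586.85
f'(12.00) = 126.59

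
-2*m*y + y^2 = y*(-2*m + y)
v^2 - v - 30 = (v - 6)*(v + 5)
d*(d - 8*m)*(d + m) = d^3 - 7*d^2*m - 8*d*m^2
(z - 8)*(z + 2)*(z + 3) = z^3 - 3*z^2 - 34*z - 48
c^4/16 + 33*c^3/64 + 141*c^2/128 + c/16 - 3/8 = (c/4 + 1)^2*(c - 1/2)*(c + 3/4)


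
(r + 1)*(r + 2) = r^2 + 3*r + 2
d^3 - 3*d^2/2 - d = d*(d - 2)*(d + 1/2)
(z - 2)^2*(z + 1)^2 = z^4 - 2*z^3 - 3*z^2 + 4*z + 4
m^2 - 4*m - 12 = (m - 6)*(m + 2)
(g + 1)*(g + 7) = g^2 + 8*g + 7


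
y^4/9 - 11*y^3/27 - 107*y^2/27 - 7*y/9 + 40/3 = (y/3 + 1)^2*(y - 8)*(y - 5/3)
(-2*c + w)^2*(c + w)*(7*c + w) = 28*c^4 + 4*c^3*w - 21*c^2*w^2 + 4*c*w^3 + w^4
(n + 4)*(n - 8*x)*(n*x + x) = n^3*x - 8*n^2*x^2 + 5*n^2*x - 40*n*x^2 + 4*n*x - 32*x^2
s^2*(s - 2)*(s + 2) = s^4 - 4*s^2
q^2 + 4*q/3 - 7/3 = (q - 1)*(q + 7/3)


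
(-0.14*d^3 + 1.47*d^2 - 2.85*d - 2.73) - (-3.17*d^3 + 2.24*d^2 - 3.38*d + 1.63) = 3.03*d^3 - 0.77*d^2 + 0.53*d - 4.36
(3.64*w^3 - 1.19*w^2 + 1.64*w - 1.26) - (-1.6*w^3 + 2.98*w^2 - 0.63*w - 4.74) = 5.24*w^3 - 4.17*w^2 + 2.27*w + 3.48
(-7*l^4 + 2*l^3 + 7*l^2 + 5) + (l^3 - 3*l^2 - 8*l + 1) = -7*l^4 + 3*l^3 + 4*l^2 - 8*l + 6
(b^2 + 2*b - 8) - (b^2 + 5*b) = -3*b - 8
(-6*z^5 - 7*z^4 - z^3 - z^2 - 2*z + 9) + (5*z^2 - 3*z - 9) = -6*z^5 - 7*z^4 - z^3 + 4*z^2 - 5*z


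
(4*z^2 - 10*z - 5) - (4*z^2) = -10*z - 5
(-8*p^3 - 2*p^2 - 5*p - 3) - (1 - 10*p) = -8*p^3 - 2*p^2 + 5*p - 4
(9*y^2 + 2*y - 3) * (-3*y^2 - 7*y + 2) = -27*y^4 - 69*y^3 + 13*y^2 + 25*y - 6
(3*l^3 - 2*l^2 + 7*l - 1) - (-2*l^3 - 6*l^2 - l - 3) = 5*l^3 + 4*l^2 + 8*l + 2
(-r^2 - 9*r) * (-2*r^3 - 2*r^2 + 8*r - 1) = 2*r^5 + 20*r^4 + 10*r^3 - 71*r^2 + 9*r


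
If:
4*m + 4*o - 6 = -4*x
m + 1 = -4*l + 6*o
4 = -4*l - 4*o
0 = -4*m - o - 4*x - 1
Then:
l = -10/3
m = 79/3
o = 7/3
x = -163/6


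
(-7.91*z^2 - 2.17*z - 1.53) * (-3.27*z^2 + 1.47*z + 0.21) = 25.8657*z^4 - 4.5318*z^3 + 0.1521*z^2 - 2.7048*z - 0.3213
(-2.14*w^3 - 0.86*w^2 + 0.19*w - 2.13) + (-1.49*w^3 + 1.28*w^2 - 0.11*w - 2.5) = -3.63*w^3 + 0.42*w^2 + 0.08*w - 4.63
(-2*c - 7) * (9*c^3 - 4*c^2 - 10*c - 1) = -18*c^4 - 55*c^3 + 48*c^2 + 72*c + 7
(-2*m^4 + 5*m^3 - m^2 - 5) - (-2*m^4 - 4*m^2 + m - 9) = 5*m^3 + 3*m^2 - m + 4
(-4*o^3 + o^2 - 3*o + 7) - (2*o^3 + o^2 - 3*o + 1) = 6 - 6*o^3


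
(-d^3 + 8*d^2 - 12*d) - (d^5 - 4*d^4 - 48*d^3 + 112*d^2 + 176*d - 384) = -d^5 + 4*d^4 + 47*d^3 - 104*d^2 - 188*d + 384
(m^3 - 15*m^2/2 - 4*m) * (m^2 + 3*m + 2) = m^5 - 9*m^4/2 - 49*m^3/2 - 27*m^2 - 8*m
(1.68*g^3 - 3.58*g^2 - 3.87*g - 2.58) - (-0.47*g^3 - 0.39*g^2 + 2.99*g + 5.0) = 2.15*g^3 - 3.19*g^2 - 6.86*g - 7.58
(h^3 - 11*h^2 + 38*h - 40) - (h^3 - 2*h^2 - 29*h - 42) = -9*h^2 + 67*h + 2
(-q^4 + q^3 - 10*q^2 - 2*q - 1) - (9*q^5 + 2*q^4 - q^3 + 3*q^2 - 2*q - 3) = -9*q^5 - 3*q^4 + 2*q^3 - 13*q^2 + 2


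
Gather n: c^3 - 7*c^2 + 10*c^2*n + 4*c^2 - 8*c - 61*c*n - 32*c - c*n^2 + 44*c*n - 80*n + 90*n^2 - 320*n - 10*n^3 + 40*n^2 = c^3 - 3*c^2 - 40*c - 10*n^3 + n^2*(130 - c) + n*(10*c^2 - 17*c - 400)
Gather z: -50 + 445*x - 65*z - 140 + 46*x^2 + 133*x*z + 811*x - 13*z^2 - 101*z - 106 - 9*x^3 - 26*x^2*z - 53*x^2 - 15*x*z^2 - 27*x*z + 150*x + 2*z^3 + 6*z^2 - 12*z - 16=-9*x^3 - 7*x^2 + 1406*x + 2*z^3 + z^2*(-15*x - 7) + z*(-26*x^2 + 106*x - 178) - 312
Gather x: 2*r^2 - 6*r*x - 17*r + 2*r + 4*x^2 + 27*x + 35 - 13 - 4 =2*r^2 - 15*r + 4*x^2 + x*(27 - 6*r) + 18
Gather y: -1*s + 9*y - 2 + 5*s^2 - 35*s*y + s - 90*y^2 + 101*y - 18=5*s^2 - 90*y^2 + y*(110 - 35*s) - 20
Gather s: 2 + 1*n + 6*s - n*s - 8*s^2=n - 8*s^2 + s*(6 - n) + 2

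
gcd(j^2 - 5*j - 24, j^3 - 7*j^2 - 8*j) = j - 8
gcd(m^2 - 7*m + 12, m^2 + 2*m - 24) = m - 4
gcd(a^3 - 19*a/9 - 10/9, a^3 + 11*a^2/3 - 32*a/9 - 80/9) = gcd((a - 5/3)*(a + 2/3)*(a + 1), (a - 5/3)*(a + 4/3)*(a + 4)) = a - 5/3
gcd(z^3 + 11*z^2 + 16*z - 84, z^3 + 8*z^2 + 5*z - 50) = z - 2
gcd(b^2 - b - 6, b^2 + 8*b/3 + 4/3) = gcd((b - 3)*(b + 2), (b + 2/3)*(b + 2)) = b + 2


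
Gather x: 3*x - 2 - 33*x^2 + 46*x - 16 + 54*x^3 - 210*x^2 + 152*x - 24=54*x^3 - 243*x^2 + 201*x - 42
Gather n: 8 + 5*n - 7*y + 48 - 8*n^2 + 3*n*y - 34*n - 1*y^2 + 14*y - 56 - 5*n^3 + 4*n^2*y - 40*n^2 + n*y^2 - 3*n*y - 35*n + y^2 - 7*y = -5*n^3 + n^2*(4*y - 48) + n*(y^2 - 64)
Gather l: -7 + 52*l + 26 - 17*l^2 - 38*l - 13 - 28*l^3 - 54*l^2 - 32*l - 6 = -28*l^3 - 71*l^2 - 18*l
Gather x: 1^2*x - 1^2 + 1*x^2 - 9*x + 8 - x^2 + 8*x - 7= 0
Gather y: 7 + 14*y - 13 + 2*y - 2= 16*y - 8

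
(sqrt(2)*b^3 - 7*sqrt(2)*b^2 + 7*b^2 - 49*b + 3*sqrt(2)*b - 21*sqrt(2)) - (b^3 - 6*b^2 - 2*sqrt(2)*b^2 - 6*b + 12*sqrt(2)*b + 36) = -b^3 + sqrt(2)*b^3 - 5*sqrt(2)*b^2 + 13*b^2 - 43*b - 9*sqrt(2)*b - 36 - 21*sqrt(2)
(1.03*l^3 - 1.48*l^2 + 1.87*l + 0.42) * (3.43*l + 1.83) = 3.5329*l^4 - 3.1915*l^3 + 3.7057*l^2 + 4.8627*l + 0.7686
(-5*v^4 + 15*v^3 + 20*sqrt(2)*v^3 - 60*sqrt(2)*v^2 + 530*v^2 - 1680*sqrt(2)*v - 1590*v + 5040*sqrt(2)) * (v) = -5*v^5 + 15*v^4 + 20*sqrt(2)*v^4 - 60*sqrt(2)*v^3 + 530*v^3 - 1680*sqrt(2)*v^2 - 1590*v^2 + 5040*sqrt(2)*v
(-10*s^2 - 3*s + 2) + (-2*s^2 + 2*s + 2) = -12*s^2 - s + 4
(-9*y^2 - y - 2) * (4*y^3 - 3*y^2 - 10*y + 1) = -36*y^5 + 23*y^4 + 85*y^3 + 7*y^2 + 19*y - 2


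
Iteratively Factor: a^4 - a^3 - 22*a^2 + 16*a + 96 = (a + 4)*(a^3 - 5*a^2 - 2*a + 24) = (a + 2)*(a + 4)*(a^2 - 7*a + 12) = (a - 4)*(a + 2)*(a + 4)*(a - 3)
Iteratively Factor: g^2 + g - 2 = (g + 2)*(g - 1)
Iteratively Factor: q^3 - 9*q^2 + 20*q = (q)*(q^2 - 9*q + 20) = q*(q - 4)*(q - 5)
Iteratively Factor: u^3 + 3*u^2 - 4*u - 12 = (u + 3)*(u^2 - 4) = (u - 2)*(u + 3)*(u + 2)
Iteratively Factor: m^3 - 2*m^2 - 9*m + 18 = (m - 2)*(m^2 - 9) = (m - 3)*(m - 2)*(m + 3)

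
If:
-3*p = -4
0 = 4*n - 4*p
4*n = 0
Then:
No Solution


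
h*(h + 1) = h^2 + h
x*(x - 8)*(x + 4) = x^3 - 4*x^2 - 32*x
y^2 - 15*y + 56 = (y - 8)*(y - 7)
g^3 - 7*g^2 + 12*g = g*(g - 4)*(g - 3)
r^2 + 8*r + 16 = (r + 4)^2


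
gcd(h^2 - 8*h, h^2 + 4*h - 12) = 1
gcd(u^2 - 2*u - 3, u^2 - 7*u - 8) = u + 1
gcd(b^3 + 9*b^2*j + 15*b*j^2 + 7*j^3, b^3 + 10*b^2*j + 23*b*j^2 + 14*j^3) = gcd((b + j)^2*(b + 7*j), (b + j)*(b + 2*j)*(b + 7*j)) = b^2 + 8*b*j + 7*j^2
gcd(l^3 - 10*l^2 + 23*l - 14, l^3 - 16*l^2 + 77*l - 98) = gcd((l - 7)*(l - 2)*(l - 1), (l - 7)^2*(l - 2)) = l^2 - 9*l + 14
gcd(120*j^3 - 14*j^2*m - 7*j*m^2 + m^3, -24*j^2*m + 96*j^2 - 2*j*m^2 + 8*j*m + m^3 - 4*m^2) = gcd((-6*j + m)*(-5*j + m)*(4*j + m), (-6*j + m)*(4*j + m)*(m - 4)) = 24*j^2 + 2*j*m - m^2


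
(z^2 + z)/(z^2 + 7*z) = (z + 1)/(z + 7)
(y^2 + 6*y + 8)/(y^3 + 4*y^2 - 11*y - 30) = (y + 4)/(y^2 + 2*y - 15)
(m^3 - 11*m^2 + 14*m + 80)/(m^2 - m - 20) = (m^2 - 6*m - 16)/(m + 4)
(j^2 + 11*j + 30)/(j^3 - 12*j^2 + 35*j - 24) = (j^2 + 11*j + 30)/(j^3 - 12*j^2 + 35*j - 24)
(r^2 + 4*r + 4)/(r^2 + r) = (r^2 + 4*r + 4)/(r*(r + 1))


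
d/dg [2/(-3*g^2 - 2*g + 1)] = 4*(3*g + 1)/(3*g^2 + 2*g - 1)^2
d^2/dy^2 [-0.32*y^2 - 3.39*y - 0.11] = -0.640000000000000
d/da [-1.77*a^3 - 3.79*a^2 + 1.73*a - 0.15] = -5.31*a^2 - 7.58*a + 1.73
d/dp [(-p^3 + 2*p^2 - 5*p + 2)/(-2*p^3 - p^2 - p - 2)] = (5*p^4 - 18*p^3 + 11*p^2 - 4*p + 12)/(4*p^6 + 4*p^5 + 5*p^4 + 10*p^3 + 5*p^2 + 4*p + 4)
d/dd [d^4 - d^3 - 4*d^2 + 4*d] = 4*d^3 - 3*d^2 - 8*d + 4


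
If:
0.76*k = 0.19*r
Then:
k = 0.25*r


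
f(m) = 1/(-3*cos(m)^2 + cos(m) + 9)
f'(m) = (-6*sin(m)*cos(m) + sin(m))/(-3*cos(m)^2 + cos(m) + 9)^2 = (1 - 6*cos(m))*sin(m)/(-3*cos(m)^2 + cos(m) + 9)^2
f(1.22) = 0.11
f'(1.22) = -0.01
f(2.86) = 0.19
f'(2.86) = 0.07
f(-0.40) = 0.14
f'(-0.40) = 0.03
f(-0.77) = 0.12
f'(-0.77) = 0.03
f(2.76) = 0.18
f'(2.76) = 0.08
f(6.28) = 0.14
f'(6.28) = 0.00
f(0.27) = 0.14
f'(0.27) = -0.02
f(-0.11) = 0.14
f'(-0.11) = 0.01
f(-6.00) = 0.14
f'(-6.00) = -0.03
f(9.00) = 0.18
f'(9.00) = 0.09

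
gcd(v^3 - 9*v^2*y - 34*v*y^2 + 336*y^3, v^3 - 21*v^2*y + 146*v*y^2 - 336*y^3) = v^2 - 15*v*y + 56*y^2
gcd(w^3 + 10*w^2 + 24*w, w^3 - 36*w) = w^2 + 6*w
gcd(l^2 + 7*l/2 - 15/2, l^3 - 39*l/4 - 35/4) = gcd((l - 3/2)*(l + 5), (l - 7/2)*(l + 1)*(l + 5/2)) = 1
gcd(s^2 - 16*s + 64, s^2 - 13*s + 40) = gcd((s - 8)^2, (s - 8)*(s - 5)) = s - 8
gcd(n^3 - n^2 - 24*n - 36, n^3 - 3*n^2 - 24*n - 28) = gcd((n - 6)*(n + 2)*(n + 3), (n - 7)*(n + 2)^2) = n + 2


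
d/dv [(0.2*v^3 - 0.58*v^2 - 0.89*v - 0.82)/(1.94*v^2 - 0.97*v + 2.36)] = (0.388*v^4 - 0.388*v^3 + 3.7052*v^2 + 0.444*v - 2.8958)/(3.7636*v^4 - 3.7636*v^3 + 10.0977*v^2 - 4.5784*v + 5.5696)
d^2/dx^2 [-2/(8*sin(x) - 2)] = 4*(4*sin(x)^2 + sin(x) - 8)/(4*sin(x) - 1)^3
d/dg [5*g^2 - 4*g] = 10*g - 4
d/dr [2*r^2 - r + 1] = 4*r - 1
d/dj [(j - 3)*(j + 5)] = 2*j + 2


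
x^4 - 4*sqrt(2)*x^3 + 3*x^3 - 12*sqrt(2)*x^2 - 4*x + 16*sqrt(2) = (x - 1)*(x + 2)^2*(x - 4*sqrt(2))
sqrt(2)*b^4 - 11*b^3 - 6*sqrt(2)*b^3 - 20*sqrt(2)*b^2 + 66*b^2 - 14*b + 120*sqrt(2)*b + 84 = (b - 6)*(b - 7*sqrt(2))*(b + sqrt(2))*(sqrt(2)*b + 1)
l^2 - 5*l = l*(l - 5)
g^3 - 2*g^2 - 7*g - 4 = (g - 4)*(g + 1)^2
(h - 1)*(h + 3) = h^2 + 2*h - 3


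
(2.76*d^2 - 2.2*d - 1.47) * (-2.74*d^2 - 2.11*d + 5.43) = -7.5624*d^4 + 0.204400000000002*d^3 + 23.6566*d^2 - 8.8443*d - 7.9821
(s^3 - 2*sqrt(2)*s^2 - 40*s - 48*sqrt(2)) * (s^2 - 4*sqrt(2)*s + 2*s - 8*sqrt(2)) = s^5 - 6*sqrt(2)*s^4 + 2*s^4 - 24*s^3 - 12*sqrt(2)*s^3 - 48*s^2 + 112*sqrt(2)*s^2 + 224*sqrt(2)*s + 384*s + 768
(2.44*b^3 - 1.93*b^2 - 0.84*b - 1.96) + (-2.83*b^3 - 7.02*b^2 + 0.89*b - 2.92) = -0.39*b^3 - 8.95*b^2 + 0.05*b - 4.88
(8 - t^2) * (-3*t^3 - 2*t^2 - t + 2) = 3*t^5 + 2*t^4 - 23*t^3 - 18*t^2 - 8*t + 16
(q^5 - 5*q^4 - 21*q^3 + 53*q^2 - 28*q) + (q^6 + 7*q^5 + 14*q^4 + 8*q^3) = q^6 + 8*q^5 + 9*q^4 - 13*q^3 + 53*q^2 - 28*q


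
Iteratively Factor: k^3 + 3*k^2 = (k)*(k^2 + 3*k) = k^2*(k + 3)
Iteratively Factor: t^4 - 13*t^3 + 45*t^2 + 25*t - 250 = (t - 5)*(t^3 - 8*t^2 + 5*t + 50) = (t - 5)*(t + 2)*(t^2 - 10*t + 25) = (t - 5)^2*(t + 2)*(t - 5)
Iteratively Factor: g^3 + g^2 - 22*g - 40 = (g + 2)*(g^2 - g - 20) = (g + 2)*(g + 4)*(g - 5)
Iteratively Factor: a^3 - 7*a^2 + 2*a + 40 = (a - 4)*(a^2 - 3*a - 10) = (a - 5)*(a - 4)*(a + 2)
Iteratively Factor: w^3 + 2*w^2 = (w)*(w^2 + 2*w) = w^2*(w + 2)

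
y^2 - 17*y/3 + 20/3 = (y - 4)*(y - 5/3)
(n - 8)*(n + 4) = n^2 - 4*n - 32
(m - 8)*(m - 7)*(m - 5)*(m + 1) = m^4 - 19*m^3 + 111*m^2 - 149*m - 280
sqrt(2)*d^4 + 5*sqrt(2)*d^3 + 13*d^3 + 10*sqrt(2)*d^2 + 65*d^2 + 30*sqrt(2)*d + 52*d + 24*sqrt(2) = (d + 1)*(d + 4)*(d + 6*sqrt(2))*(sqrt(2)*d + 1)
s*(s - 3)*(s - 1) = s^3 - 4*s^2 + 3*s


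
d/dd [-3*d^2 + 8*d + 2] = 8 - 6*d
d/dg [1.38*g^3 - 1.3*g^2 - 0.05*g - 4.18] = 4.14*g^2 - 2.6*g - 0.05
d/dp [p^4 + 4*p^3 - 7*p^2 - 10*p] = 4*p^3 + 12*p^2 - 14*p - 10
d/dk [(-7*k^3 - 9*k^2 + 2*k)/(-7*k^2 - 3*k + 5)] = (49*k^4 + 42*k^3 - 64*k^2 - 90*k + 10)/(49*k^4 + 42*k^3 - 61*k^2 - 30*k + 25)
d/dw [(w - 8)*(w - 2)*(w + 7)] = 3*w^2 - 6*w - 54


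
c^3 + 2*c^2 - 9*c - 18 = (c - 3)*(c + 2)*(c + 3)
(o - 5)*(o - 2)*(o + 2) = o^3 - 5*o^2 - 4*o + 20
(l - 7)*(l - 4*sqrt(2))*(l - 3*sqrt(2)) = l^3 - 7*sqrt(2)*l^2 - 7*l^2 + 24*l + 49*sqrt(2)*l - 168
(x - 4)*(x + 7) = x^2 + 3*x - 28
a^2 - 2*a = a*(a - 2)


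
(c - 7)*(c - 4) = c^2 - 11*c + 28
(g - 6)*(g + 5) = g^2 - g - 30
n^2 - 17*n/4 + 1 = (n - 4)*(n - 1/4)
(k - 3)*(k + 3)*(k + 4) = k^3 + 4*k^2 - 9*k - 36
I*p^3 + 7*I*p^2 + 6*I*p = p*(p + 6)*(I*p + I)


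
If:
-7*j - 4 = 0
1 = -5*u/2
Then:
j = -4/7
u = -2/5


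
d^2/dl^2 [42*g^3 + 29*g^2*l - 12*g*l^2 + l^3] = -24*g + 6*l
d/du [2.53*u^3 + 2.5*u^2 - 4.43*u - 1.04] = 7.59*u^2 + 5.0*u - 4.43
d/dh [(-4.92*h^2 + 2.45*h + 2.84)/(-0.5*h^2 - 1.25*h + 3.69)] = (7.375*h^2 - 33.4696*h + 12.5905)/(0.25*h^4 + 1.25*h^3 - 2.1275*h^2 - 9.225*h + 13.6161)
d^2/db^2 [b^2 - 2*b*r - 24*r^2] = 2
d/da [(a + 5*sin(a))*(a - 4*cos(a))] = (a + 5*sin(a))*(4*sin(a) + 1) + (a - 4*cos(a))*(5*cos(a) + 1)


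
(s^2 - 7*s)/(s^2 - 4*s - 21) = s/(s + 3)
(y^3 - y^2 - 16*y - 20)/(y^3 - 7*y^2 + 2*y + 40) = (y + 2)/(y - 4)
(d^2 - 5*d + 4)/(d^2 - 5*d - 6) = (-d^2 + 5*d - 4)/(-d^2 + 5*d + 6)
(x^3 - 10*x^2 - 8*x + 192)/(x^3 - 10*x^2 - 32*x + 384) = (x^2 - 2*x - 24)/(x^2 - 2*x - 48)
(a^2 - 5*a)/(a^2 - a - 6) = a*(5 - a)/(-a^2 + a + 6)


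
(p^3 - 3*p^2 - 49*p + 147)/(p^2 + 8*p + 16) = (p^3 - 3*p^2 - 49*p + 147)/(p^2 + 8*p + 16)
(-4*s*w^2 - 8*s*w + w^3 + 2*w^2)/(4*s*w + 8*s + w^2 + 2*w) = w*(-4*s + w)/(4*s + w)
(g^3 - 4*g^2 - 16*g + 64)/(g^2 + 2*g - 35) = (g^3 - 4*g^2 - 16*g + 64)/(g^2 + 2*g - 35)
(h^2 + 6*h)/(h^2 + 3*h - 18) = h/(h - 3)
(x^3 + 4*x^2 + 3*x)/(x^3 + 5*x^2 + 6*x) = (x + 1)/(x + 2)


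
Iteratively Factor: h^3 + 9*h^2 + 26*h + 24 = (h + 4)*(h^2 + 5*h + 6) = (h + 3)*(h + 4)*(h + 2)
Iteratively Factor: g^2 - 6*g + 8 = (g - 4)*(g - 2)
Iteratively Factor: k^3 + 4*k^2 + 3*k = (k + 1)*(k^2 + 3*k) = (k + 1)*(k + 3)*(k)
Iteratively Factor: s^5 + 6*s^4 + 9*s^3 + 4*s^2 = (s)*(s^4 + 6*s^3 + 9*s^2 + 4*s) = s*(s + 1)*(s^3 + 5*s^2 + 4*s) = s*(s + 1)*(s + 4)*(s^2 + s) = s^2*(s + 1)*(s + 4)*(s + 1)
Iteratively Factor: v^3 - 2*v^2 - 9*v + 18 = (v - 2)*(v^2 - 9) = (v - 3)*(v - 2)*(v + 3)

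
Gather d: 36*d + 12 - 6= 36*d + 6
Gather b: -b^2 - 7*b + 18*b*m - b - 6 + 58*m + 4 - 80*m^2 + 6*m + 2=-b^2 + b*(18*m - 8) - 80*m^2 + 64*m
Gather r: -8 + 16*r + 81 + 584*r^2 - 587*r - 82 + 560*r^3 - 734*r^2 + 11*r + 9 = 560*r^3 - 150*r^2 - 560*r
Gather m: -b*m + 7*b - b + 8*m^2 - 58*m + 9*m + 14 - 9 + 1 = 6*b + 8*m^2 + m*(-b - 49) + 6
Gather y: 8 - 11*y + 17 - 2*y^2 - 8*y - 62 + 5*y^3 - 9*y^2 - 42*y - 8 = 5*y^3 - 11*y^2 - 61*y - 45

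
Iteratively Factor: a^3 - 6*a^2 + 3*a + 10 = (a + 1)*(a^2 - 7*a + 10) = (a - 2)*(a + 1)*(a - 5)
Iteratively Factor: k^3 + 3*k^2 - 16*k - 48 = (k - 4)*(k^2 + 7*k + 12) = (k - 4)*(k + 4)*(k + 3)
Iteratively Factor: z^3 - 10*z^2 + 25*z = (z - 5)*(z^2 - 5*z) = (z - 5)^2*(z)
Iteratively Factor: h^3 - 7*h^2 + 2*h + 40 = (h - 4)*(h^2 - 3*h - 10) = (h - 4)*(h + 2)*(h - 5)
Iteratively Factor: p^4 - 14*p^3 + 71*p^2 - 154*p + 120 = (p - 3)*(p^3 - 11*p^2 + 38*p - 40) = (p - 5)*(p - 3)*(p^2 - 6*p + 8) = (p - 5)*(p - 4)*(p - 3)*(p - 2)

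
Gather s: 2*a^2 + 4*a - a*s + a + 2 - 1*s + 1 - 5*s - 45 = 2*a^2 + 5*a + s*(-a - 6) - 42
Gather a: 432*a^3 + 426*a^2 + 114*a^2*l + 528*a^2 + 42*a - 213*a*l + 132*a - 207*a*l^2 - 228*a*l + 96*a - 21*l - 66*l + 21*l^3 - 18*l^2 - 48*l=432*a^3 + a^2*(114*l + 954) + a*(-207*l^2 - 441*l + 270) + 21*l^3 - 18*l^2 - 135*l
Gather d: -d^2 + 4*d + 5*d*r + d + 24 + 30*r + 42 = -d^2 + d*(5*r + 5) + 30*r + 66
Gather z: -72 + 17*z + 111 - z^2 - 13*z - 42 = -z^2 + 4*z - 3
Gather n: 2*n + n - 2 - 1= 3*n - 3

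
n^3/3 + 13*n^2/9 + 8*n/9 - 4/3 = (n/3 + 1)*(n - 2/3)*(n + 2)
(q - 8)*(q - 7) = q^2 - 15*q + 56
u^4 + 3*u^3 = u^3*(u + 3)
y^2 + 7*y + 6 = (y + 1)*(y + 6)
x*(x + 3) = x^2 + 3*x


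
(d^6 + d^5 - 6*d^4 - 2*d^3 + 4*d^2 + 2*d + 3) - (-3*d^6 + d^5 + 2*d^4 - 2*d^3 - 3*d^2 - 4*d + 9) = 4*d^6 - 8*d^4 + 7*d^2 + 6*d - 6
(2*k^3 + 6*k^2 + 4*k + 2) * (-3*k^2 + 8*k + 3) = -6*k^5 - 2*k^4 + 42*k^3 + 44*k^2 + 28*k + 6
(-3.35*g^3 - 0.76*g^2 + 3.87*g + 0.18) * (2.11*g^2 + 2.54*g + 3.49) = -7.0685*g^5 - 10.1126*g^4 - 5.4562*g^3 + 7.5572*g^2 + 13.9635*g + 0.6282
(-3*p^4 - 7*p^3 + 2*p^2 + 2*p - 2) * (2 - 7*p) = 21*p^5 + 43*p^4 - 28*p^3 - 10*p^2 + 18*p - 4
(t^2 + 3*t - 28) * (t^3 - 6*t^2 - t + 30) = t^5 - 3*t^4 - 47*t^3 + 195*t^2 + 118*t - 840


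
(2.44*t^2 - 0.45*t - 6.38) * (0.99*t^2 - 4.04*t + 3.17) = 2.4156*t^4 - 10.3031*t^3 + 3.2366*t^2 + 24.3487*t - 20.2246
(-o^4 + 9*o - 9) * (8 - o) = o^5 - 8*o^4 - 9*o^2 + 81*o - 72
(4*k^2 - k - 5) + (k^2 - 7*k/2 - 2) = 5*k^2 - 9*k/2 - 7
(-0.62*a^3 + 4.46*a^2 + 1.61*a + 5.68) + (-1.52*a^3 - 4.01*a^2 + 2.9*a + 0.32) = -2.14*a^3 + 0.45*a^2 + 4.51*a + 6.0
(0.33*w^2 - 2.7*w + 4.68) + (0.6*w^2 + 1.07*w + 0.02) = 0.93*w^2 - 1.63*w + 4.7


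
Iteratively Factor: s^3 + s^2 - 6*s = (s + 3)*(s^2 - 2*s) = (s - 2)*(s + 3)*(s)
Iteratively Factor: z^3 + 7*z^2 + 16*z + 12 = (z + 2)*(z^2 + 5*z + 6) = (z + 2)^2*(z + 3)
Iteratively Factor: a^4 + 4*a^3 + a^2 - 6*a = (a + 3)*(a^3 + a^2 - 2*a) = (a + 2)*(a + 3)*(a^2 - a) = a*(a + 2)*(a + 3)*(a - 1)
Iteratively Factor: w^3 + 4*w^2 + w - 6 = (w + 2)*(w^2 + 2*w - 3) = (w - 1)*(w + 2)*(w + 3)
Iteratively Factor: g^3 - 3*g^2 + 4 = (g - 2)*(g^2 - g - 2) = (g - 2)*(g + 1)*(g - 2)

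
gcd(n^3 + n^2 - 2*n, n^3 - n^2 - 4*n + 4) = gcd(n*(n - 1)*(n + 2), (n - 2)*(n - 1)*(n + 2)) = n^2 + n - 2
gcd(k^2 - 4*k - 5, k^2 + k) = k + 1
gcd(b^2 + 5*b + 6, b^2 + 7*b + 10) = b + 2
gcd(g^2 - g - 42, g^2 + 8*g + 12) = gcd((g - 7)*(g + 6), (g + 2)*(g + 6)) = g + 6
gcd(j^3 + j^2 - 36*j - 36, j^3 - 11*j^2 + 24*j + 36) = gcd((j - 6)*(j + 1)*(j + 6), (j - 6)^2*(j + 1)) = j^2 - 5*j - 6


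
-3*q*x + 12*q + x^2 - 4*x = (-3*q + x)*(x - 4)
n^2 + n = n*(n + 1)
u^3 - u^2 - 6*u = u*(u - 3)*(u + 2)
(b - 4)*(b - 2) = b^2 - 6*b + 8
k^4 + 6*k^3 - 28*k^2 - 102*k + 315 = (k - 3)^2*(k + 5)*(k + 7)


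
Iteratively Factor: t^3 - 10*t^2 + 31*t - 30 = (t - 3)*(t^2 - 7*t + 10) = (t - 5)*(t - 3)*(t - 2)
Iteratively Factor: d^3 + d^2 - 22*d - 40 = (d - 5)*(d^2 + 6*d + 8) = (d - 5)*(d + 4)*(d + 2)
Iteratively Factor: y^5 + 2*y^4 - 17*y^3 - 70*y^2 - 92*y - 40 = (y - 5)*(y^4 + 7*y^3 + 18*y^2 + 20*y + 8) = (y - 5)*(y + 1)*(y^3 + 6*y^2 + 12*y + 8) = (y - 5)*(y + 1)*(y + 2)*(y^2 + 4*y + 4) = (y - 5)*(y + 1)*(y + 2)^2*(y + 2)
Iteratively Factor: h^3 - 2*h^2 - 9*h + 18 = (h - 2)*(h^2 - 9) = (h - 3)*(h - 2)*(h + 3)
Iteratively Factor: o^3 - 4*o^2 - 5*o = (o)*(o^2 - 4*o - 5) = o*(o - 5)*(o + 1)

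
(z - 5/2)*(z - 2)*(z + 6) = z^3 + 3*z^2/2 - 22*z + 30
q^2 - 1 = (q - 1)*(q + 1)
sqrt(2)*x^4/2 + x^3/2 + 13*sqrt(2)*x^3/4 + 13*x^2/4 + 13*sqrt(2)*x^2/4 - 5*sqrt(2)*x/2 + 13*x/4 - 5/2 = (x - 1/2)*(x + 5)*(x + sqrt(2)/2)*(sqrt(2)*x/2 + sqrt(2))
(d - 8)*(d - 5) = d^2 - 13*d + 40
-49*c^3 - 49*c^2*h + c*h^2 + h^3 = (-7*c + h)*(c + h)*(7*c + h)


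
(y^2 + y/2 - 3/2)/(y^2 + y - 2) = (y + 3/2)/(y + 2)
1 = 1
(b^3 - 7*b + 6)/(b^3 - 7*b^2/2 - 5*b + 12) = 2*(b^3 - 7*b + 6)/(2*b^3 - 7*b^2 - 10*b + 24)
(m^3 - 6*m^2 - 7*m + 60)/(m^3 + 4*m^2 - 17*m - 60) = (m - 5)/(m + 5)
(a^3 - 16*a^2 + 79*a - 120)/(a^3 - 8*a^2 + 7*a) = (a^3 - 16*a^2 + 79*a - 120)/(a*(a^2 - 8*a + 7))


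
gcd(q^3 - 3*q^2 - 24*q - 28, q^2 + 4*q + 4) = q^2 + 4*q + 4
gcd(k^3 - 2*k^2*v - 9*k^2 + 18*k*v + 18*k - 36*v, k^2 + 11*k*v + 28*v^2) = 1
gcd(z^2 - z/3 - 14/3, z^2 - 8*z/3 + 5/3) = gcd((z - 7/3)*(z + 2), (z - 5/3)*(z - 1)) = 1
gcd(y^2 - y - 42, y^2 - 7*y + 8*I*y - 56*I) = y - 7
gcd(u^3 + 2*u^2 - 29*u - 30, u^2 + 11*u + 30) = u + 6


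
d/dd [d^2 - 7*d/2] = 2*d - 7/2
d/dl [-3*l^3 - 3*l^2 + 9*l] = -9*l^2 - 6*l + 9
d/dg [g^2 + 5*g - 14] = 2*g + 5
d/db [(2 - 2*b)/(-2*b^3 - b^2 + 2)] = 2*(2*b^3 + b^2 - 2*b*(b - 1)*(3*b + 1) - 2)/(2*b^3 + b^2 - 2)^2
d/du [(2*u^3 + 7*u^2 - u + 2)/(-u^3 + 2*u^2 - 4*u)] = (11*u^4 - 18*u^3 - 20*u^2 - 8*u + 8)/(u^2*(u^4 - 4*u^3 + 12*u^2 - 16*u + 16))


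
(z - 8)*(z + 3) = z^2 - 5*z - 24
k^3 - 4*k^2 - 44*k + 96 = (k - 8)*(k - 2)*(k + 6)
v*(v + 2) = v^2 + 2*v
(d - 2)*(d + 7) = d^2 + 5*d - 14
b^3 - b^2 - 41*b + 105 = (b - 5)*(b - 3)*(b + 7)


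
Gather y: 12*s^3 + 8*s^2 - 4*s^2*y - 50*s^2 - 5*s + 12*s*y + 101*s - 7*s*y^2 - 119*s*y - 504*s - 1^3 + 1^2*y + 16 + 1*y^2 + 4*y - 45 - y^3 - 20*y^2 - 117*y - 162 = 12*s^3 - 42*s^2 - 408*s - y^3 + y^2*(-7*s - 19) + y*(-4*s^2 - 107*s - 112) - 192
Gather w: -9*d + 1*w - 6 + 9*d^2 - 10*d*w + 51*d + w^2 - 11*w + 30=9*d^2 + 42*d + w^2 + w*(-10*d - 10) + 24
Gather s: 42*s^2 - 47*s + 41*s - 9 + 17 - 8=42*s^2 - 6*s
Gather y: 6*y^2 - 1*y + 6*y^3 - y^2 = 6*y^3 + 5*y^2 - y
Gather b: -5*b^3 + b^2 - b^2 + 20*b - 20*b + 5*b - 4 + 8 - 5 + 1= -5*b^3 + 5*b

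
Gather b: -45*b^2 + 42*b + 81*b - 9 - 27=-45*b^2 + 123*b - 36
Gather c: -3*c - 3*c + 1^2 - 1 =-6*c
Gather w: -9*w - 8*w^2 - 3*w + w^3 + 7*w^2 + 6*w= w^3 - w^2 - 6*w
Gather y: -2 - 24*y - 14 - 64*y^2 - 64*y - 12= -64*y^2 - 88*y - 28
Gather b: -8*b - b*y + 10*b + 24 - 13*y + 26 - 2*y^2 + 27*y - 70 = b*(2 - y) - 2*y^2 + 14*y - 20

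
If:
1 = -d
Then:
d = -1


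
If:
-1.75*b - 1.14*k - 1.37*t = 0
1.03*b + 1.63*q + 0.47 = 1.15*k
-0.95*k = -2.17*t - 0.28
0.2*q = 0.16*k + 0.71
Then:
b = -7.17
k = 7.31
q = 9.40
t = 3.07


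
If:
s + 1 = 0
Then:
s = -1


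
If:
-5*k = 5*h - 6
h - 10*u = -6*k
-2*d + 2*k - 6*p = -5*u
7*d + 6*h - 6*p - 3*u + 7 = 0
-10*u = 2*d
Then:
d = -403/345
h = 1678/1725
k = 392/1725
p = 6829/10350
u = 403/1725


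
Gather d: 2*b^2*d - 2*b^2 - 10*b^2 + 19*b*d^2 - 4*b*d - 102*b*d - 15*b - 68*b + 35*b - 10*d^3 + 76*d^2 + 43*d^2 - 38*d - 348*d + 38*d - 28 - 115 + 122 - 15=-12*b^2 - 48*b - 10*d^3 + d^2*(19*b + 119) + d*(2*b^2 - 106*b - 348) - 36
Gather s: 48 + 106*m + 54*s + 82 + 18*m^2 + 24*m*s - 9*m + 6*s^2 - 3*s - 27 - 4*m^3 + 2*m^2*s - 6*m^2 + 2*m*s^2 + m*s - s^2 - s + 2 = -4*m^3 + 12*m^2 + 97*m + s^2*(2*m + 5) + s*(2*m^2 + 25*m + 50) + 105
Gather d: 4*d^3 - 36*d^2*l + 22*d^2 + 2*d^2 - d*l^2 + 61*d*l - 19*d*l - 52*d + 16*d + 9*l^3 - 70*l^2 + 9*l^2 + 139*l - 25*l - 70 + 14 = 4*d^3 + d^2*(24 - 36*l) + d*(-l^2 + 42*l - 36) + 9*l^3 - 61*l^2 + 114*l - 56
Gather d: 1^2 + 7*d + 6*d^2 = 6*d^2 + 7*d + 1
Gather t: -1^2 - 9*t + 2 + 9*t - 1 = 0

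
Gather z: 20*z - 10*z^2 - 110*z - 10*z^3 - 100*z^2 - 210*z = -10*z^3 - 110*z^2 - 300*z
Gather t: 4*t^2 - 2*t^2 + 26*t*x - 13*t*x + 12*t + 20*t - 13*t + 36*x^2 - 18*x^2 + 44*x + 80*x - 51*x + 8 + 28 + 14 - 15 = 2*t^2 + t*(13*x + 19) + 18*x^2 + 73*x + 35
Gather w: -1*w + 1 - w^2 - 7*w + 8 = -w^2 - 8*w + 9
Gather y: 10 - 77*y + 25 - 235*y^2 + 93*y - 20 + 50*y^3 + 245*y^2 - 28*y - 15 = 50*y^3 + 10*y^2 - 12*y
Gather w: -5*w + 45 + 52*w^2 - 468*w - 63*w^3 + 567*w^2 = -63*w^3 + 619*w^2 - 473*w + 45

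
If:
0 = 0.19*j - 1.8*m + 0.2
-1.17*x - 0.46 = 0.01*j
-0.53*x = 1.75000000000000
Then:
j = 340.32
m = 36.03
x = -3.30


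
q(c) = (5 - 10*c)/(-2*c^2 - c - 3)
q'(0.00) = 3.89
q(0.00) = -1.67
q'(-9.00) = -0.07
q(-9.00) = -0.61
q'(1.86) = 0.02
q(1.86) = 1.15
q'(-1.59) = -1.13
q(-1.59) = -3.23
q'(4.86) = -0.11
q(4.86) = 0.79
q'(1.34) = 0.41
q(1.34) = 1.06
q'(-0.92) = -0.02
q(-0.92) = -3.76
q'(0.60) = 2.13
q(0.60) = 0.23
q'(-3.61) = -0.46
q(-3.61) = -1.61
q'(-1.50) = -1.11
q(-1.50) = -3.33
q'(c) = (5 - 10*c)*(4*c + 1)/(-2*c^2 - c - 3)^2 - 10/(-2*c^2 - c - 3)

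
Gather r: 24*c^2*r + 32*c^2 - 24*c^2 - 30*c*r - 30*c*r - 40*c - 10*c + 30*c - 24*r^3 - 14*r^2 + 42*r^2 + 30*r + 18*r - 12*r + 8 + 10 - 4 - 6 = 8*c^2 - 20*c - 24*r^3 + 28*r^2 + r*(24*c^2 - 60*c + 36) + 8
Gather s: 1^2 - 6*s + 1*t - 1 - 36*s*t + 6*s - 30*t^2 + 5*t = -36*s*t - 30*t^2 + 6*t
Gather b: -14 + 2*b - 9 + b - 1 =3*b - 24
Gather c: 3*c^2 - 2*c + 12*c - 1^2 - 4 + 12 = 3*c^2 + 10*c + 7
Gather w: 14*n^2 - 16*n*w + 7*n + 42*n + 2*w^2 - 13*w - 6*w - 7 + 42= 14*n^2 + 49*n + 2*w^2 + w*(-16*n - 19) + 35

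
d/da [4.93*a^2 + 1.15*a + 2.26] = 9.86*a + 1.15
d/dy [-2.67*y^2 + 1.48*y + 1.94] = 1.48 - 5.34*y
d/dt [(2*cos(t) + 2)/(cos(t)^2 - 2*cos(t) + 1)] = 2*(cos(t) + 3)*sin(t)/(cos(t) - 1)^3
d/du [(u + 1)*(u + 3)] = 2*u + 4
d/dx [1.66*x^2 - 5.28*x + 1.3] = 3.32*x - 5.28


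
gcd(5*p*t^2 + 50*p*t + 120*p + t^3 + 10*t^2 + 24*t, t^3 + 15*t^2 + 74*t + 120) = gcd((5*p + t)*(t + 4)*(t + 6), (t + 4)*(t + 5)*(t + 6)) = t^2 + 10*t + 24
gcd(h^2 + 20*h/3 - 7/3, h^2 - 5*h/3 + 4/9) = h - 1/3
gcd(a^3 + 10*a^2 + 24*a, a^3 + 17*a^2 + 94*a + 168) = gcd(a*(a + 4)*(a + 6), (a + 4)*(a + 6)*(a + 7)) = a^2 + 10*a + 24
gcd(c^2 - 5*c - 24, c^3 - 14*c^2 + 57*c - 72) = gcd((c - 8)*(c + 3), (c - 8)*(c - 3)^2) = c - 8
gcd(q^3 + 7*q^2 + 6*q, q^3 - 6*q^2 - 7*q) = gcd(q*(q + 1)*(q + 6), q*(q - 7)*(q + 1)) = q^2 + q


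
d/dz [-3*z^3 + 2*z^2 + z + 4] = -9*z^2 + 4*z + 1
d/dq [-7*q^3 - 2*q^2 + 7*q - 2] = -21*q^2 - 4*q + 7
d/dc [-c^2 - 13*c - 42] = -2*c - 13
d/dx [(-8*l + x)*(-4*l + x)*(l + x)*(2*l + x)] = 72*l^3 - 4*l^2*x - 27*l*x^2 + 4*x^3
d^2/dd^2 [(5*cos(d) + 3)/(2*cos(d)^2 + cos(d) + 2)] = (-180*(1 - cos(d)^2)^2*cos(d) - 38*(1 - cos(d)^2)^2 + 51*cos(d)^2 + 37*cos(d)/2 - 9*cos(3*d)/2 + 10*cos(5*d))/(2*cos(d)^2 + cos(d) + 2)^3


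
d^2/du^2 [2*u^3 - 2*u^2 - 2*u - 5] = 12*u - 4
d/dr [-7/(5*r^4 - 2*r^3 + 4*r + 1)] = 14*(10*r^3 - 3*r^2 + 2)/(5*r^4 - 2*r^3 + 4*r + 1)^2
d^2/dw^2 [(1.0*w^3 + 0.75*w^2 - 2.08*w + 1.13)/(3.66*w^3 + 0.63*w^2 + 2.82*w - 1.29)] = (15.4818*w^6 - 229.104288*w^5 + 163.079352*w^4 + 147.413952*w^3 - 63.347076*w^2 + 43.898544*w + 7.172028)/(49.027896*w^9 + 25.317684*w^8 + 117.684738*w^7 - 12.576789*w^6 + 72.828234*w^5 - 66.392055*w^4 + 26.946702*w^3 - 27.630639*w^2 + 14.078286*w - 2.146689)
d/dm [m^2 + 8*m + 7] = 2*m + 8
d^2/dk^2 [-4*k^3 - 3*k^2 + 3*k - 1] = -24*k - 6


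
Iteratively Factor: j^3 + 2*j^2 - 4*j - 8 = (j + 2)*(j^2 - 4) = (j - 2)*(j + 2)*(j + 2)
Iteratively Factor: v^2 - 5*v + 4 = (v - 1)*(v - 4)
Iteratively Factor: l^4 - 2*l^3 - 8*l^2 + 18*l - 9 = (l - 3)*(l^3 + l^2 - 5*l + 3) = (l - 3)*(l - 1)*(l^2 + 2*l - 3) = (l - 3)*(l - 1)^2*(l + 3)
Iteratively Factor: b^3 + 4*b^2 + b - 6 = (b + 2)*(b^2 + 2*b - 3) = (b + 2)*(b + 3)*(b - 1)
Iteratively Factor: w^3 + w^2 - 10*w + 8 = (w - 2)*(w^2 + 3*w - 4) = (w - 2)*(w + 4)*(w - 1)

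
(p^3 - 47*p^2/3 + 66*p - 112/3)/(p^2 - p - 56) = (3*p^2 - 23*p + 14)/(3*(p + 7))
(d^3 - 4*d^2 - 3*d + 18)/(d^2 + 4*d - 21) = (d^2 - d - 6)/(d + 7)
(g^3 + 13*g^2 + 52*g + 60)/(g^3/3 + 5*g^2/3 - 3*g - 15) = 3*(g^2 + 8*g + 12)/(g^2 - 9)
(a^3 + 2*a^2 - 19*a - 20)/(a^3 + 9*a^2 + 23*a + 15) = (a - 4)/(a + 3)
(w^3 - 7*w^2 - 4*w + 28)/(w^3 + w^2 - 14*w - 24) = (w^2 - 9*w + 14)/(w^2 - w - 12)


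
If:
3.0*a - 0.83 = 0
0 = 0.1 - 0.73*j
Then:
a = 0.28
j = 0.14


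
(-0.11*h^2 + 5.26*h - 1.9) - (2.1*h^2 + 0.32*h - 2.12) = -2.21*h^2 + 4.94*h + 0.22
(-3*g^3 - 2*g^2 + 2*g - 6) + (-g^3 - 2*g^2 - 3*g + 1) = -4*g^3 - 4*g^2 - g - 5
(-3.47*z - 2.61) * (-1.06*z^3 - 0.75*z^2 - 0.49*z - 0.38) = 3.6782*z^4 + 5.3691*z^3 + 3.6578*z^2 + 2.5975*z + 0.9918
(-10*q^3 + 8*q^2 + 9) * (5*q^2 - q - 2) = -50*q^5 + 50*q^4 + 12*q^3 + 29*q^2 - 9*q - 18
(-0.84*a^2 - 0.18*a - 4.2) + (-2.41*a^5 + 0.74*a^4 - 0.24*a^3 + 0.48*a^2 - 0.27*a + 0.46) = -2.41*a^5 + 0.74*a^4 - 0.24*a^3 - 0.36*a^2 - 0.45*a - 3.74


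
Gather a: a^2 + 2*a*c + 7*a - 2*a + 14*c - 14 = a^2 + a*(2*c + 5) + 14*c - 14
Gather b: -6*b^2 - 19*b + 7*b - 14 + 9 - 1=-6*b^2 - 12*b - 6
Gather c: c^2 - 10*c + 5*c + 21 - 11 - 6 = c^2 - 5*c + 4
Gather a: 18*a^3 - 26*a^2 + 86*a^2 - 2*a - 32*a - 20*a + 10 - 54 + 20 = 18*a^3 + 60*a^2 - 54*a - 24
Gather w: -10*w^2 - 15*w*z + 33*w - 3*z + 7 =-10*w^2 + w*(33 - 15*z) - 3*z + 7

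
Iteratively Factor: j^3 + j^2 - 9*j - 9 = (j + 3)*(j^2 - 2*j - 3) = (j + 1)*(j + 3)*(j - 3)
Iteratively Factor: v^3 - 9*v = (v)*(v^2 - 9) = v*(v - 3)*(v + 3)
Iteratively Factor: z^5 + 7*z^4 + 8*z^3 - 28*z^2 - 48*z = (z + 2)*(z^4 + 5*z^3 - 2*z^2 - 24*z) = (z + 2)*(z + 3)*(z^3 + 2*z^2 - 8*z) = z*(z + 2)*(z + 3)*(z^2 + 2*z - 8) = z*(z - 2)*(z + 2)*(z + 3)*(z + 4)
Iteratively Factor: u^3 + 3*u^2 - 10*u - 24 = (u + 2)*(u^2 + u - 12) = (u - 3)*(u + 2)*(u + 4)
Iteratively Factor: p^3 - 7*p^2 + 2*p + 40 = (p - 4)*(p^2 - 3*p - 10) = (p - 4)*(p + 2)*(p - 5)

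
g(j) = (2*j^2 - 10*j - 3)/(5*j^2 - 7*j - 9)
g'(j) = (7 - 10*j)*(2*j^2 - 10*j - 3)/(5*j^2 - 7*j - 9)^2 + (4*j - 10)/(5*j^2 - 7*j - 9)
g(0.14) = 0.44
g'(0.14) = 0.71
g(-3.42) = 0.74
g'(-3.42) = 0.09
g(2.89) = -1.21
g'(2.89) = 2.24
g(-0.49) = -0.54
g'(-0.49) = 4.22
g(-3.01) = 0.79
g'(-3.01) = 0.13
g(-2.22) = 0.93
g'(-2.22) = 0.27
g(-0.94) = 4.09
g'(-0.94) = 26.67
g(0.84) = 0.88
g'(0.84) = 0.69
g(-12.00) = 0.51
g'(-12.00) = 0.01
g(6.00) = 0.07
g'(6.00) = 0.08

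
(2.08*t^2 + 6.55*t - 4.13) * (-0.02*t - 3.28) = -0.0416*t^3 - 6.9534*t^2 - 21.4014*t + 13.5464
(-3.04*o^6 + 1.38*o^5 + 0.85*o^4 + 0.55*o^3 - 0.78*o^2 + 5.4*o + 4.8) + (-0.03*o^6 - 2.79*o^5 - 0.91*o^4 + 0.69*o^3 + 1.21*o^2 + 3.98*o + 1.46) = -3.07*o^6 - 1.41*o^5 - 0.0600000000000001*o^4 + 1.24*o^3 + 0.43*o^2 + 9.38*o + 6.26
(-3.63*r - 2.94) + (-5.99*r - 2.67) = -9.62*r - 5.61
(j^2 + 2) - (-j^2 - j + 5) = 2*j^2 + j - 3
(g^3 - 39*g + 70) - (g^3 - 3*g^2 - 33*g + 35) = 3*g^2 - 6*g + 35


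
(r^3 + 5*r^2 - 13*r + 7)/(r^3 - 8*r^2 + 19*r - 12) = (r^2 + 6*r - 7)/(r^2 - 7*r + 12)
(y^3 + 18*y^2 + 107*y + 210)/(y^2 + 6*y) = y + 12 + 35/y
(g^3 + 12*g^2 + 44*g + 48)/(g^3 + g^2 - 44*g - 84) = (g + 4)/(g - 7)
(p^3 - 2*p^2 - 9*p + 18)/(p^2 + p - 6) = p - 3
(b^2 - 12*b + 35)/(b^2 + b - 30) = (b - 7)/(b + 6)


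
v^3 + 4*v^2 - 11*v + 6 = (v - 1)^2*(v + 6)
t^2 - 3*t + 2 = (t - 2)*(t - 1)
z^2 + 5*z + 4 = (z + 1)*(z + 4)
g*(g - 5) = g^2 - 5*g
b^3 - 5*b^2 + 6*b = b*(b - 3)*(b - 2)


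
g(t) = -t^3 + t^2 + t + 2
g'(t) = -3*t^2 + 2*t + 1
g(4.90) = -86.74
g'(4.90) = -61.23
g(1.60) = 2.06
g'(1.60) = -3.48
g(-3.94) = 74.75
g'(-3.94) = -53.45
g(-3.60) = 58.02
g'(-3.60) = -45.08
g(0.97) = 3.00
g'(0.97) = 0.12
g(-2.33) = 17.75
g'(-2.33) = -19.95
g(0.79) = 2.92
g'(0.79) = 0.71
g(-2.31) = 17.35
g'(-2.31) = -19.63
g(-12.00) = 1862.00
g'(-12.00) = -455.00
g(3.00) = -13.00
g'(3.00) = -20.00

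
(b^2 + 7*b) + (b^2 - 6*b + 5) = 2*b^2 + b + 5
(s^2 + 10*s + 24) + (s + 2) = s^2 + 11*s + 26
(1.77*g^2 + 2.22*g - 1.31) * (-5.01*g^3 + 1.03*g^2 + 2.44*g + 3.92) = -8.8677*g^5 - 9.2991*g^4 + 13.1685*g^3 + 11.0059*g^2 + 5.506*g - 5.1352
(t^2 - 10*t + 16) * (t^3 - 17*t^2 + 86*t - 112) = t^5 - 27*t^4 + 272*t^3 - 1244*t^2 + 2496*t - 1792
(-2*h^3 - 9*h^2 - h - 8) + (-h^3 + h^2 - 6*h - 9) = -3*h^3 - 8*h^2 - 7*h - 17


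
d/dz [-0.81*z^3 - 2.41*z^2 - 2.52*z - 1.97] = -2.43*z^2 - 4.82*z - 2.52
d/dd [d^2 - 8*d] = 2*d - 8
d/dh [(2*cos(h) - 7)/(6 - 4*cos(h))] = 4*sin(h)/(2*cos(h) - 3)^2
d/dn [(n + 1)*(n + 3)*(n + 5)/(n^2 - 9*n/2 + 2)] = 2*(2*n^4 - 18*n^3 - 115*n^2 + 12*n + 227)/(4*n^4 - 36*n^3 + 97*n^2 - 72*n + 16)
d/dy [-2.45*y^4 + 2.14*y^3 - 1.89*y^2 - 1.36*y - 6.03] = -9.8*y^3 + 6.42*y^2 - 3.78*y - 1.36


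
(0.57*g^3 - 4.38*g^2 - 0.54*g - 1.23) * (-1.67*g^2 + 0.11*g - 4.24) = -0.9519*g^5 + 7.3773*g^4 - 1.9968*g^3 + 20.5659*g^2 + 2.1543*g + 5.2152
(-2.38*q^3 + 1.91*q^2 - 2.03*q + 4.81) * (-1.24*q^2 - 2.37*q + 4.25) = 2.9512*q^5 + 3.2722*q^4 - 12.1245*q^3 + 6.9642*q^2 - 20.0272*q + 20.4425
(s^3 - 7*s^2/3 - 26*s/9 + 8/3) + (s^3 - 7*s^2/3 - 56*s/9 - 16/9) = 2*s^3 - 14*s^2/3 - 82*s/9 + 8/9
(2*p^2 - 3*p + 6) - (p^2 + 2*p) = p^2 - 5*p + 6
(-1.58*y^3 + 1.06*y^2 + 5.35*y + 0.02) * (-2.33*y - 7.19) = 3.6814*y^4 + 8.8904*y^3 - 20.0869*y^2 - 38.5131*y - 0.1438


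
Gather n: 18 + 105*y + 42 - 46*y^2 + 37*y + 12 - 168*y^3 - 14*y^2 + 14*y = -168*y^3 - 60*y^2 + 156*y + 72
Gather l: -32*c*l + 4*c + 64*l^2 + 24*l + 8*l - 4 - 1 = 4*c + 64*l^2 + l*(32 - 32*c) - 5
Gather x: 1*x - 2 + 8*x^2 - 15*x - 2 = 8*x^2 - 14*x - 4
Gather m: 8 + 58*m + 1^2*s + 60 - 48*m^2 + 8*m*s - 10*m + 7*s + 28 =-48*m^2 + m*(8*s + 48) + 8*s + 96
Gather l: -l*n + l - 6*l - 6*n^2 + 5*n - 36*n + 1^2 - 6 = l*(-n - 5) - 6*n^2 - 31*n - 5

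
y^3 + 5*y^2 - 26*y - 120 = (y - 5)*(y + 4)*(y + 6)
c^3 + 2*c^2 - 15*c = c*(c - 3)*(c + 5)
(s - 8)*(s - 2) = s^2 - 10*s + 16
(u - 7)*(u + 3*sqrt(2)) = u^2 - 7*u + 3*sqrt(2)*u - 21*sqrt(2)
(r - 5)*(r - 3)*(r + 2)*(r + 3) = r^4 - 3*r^3 - 19*r^2 + 27*r + 90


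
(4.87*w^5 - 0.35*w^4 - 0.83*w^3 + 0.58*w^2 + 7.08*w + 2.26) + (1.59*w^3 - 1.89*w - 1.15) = 4.87*w^5 - 0.35*w^4 + 0.76*w^3 + 0.58*w^2 + 5.19*w + 1.11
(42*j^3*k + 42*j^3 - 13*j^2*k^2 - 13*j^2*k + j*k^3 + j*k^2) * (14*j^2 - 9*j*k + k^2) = 588*j^5*k + 588*j^5 - 560*j^4*k^2 - 560*j^4*k + 173*j^3*k^3 + 173*j^3*k^2 - 22*j^2*k^4 - 22*j^2*k^3 + j*k^5 + j*k^4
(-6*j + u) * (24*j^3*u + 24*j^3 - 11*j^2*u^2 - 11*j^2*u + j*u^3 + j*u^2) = -144*j^4*u - 144*j^4 + 90*j^3*u^2 + 90*j^3*u - 17*j^2*u^3 - 17*j^2*u^2 + j*u^4 + j*u^3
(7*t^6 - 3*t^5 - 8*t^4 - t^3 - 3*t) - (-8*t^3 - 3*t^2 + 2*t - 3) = 7*t^6 - 3*t^5 - 8*t^4 + 7*t^3 + 3*t^2 - 5*t + 3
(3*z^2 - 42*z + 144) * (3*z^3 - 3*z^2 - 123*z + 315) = 9*z^5 - 135*z^4 + 189*z^3 + 5679*z^2 - 30942*z + 45360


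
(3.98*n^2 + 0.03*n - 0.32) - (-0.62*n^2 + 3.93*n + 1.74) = 4.6*n^2 - 3.9*n - 2.06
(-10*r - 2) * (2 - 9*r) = 90*r^2 - 2*r - 4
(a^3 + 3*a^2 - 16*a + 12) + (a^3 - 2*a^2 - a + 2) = 2*a^3 + a^2 - 17*a + 14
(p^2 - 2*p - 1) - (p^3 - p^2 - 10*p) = -p^3 + 2*p^2 + 8*p - 1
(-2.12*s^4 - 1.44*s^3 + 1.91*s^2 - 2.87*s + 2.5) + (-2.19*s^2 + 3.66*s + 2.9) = -2.12*s^4 - 1.44*s^3 - 0.28*s^2 + 0.79*s + 5.4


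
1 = 1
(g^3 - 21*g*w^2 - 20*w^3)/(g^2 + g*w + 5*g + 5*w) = (g^2 - g*w - 20*w^2)/(g + 5)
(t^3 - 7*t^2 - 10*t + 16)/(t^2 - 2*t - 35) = (-t^3 + 7*t^2 + 10*t - 16)/(-t^2 + 2*t + 35)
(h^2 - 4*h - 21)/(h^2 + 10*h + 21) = (h - 7)/(h + 7)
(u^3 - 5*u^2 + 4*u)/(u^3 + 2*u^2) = (u^2 - 5*u + 4)/(u*(u + 2))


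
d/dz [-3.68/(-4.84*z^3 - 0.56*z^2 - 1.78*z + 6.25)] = (-53.4336*z^2 - 4.1216*z - 6.5504)/(4.84*z^3 + 0.56*z^2 + 1.78*z - 6.25)^2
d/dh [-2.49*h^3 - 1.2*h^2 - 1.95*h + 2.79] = -7.47*h^2 - 2.4*h - 1.95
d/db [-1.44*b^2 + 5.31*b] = 5.31 - 2.88*b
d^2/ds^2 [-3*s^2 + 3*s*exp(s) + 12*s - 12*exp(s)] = 3*s*exp(s) - 6*exp(s) - 6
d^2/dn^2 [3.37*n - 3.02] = 0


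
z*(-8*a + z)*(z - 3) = -8*a*z^2 + 24*a*z + z^3 - 3*z^2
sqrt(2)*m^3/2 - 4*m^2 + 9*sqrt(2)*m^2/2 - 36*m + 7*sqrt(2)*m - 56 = (m + 7)*(m - 4*sqrt(2))*(sqrt(2)*m/2 + sqrt(2))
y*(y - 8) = y^2 - 8*y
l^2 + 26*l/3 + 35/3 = (l + 5/3)*(l + 7)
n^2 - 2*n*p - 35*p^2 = (n - 7*p)*(n + 5*p)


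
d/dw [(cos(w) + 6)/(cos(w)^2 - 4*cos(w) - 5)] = (cos(w)^2 + 12*cos(w) - 19)*sin(w)/(sin(w)^2 + 4*cos(w) + 4)^2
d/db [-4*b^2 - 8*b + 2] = -8*b - 8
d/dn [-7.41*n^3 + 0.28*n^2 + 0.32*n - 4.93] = -22.23*n^2 + 0.56*n + 0.32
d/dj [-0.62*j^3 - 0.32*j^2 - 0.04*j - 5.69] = -1.86*j^2 - 0.64*j - 0.04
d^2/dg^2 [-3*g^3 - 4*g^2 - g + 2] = -18*g - 8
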